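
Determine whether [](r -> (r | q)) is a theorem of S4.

Valid in S4

Tableau for the negation ~[](r -> (r | q)):
1. ~[](r -> (r | q)), 0
2. ~(r -> (r | q)), 1
3. r, 1
4. ~(r | q), 1
5. ~r, 1
6. ~q, 1
Accessibility: 0R0, 0R1, 1R1
Branch closes: r and ~r both at 1.
All branches of the negation close; one closing branch shown above.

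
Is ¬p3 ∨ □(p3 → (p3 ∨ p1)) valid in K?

Valid

Tableau for the negation ¬(¬p3 ∨ □(p3 → (p3 ∨ p1))):
1. ¬(¬p3 ∨ □(p3 → (p3 ∨ p1))), 0
2. p3, 0
3. ¬□(p3 → (p3 ∨ p1)), 0
4. ¬(p3 → (p3 ∨ p1)), 1
5. p3, 1
6. ¬(p3 ∨ p1), 1
7. ¬p3, 1
8. ¬p1, 1
Accessibility: 0R1
Branch closes: p3 and ¬p3 both at 1.
All branches of the negation close; one closing branch shown above.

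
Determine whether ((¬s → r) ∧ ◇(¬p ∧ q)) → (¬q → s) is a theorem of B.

Tableau for the negation ¬(((¬s → r) ∧ ◇(¬p ∧ q)) → (¬q → s)):
1. ¬(((¬s → r) ∧ ◇(¬p ∧ q)) → (¬q → s)), 0
2. (¬s → r) ∧ ◇(¬p ∧ q), 0
3. ¬(¬q → s), 0
4. ¬s → r, 0
5. ◇(¬p ∧ q), 0
6. ¬q, 0
7. ¬s, 0
8. r, 0
9. ¬p ∧ q, 1
10. ¬p, 1
11. q, 1
Accessibility: 0R0, 0R1, 1R0, 1R1
The negation has an open branch (countermodel exists).

No, not valid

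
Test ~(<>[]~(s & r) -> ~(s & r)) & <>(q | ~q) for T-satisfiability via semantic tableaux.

Satisfiable

1. ~(<>[]~(s & r) -> ~(s & r)) & <>(q | ~q), 0
2. ~(<>[]~(s & r) -> ~(s & r)), 0
3. <>(q | ~q), 0
4. <>[]~(s & r), 0
5. s & r, 0
6. s, 0
7. r, 0
8. q | ~q, 1
9. ~q, 1
10. []~(s & r), 2
11. ~(s & r), 2
12. ~r, 2
Accessibility: 0R0, 0R1, 0R2, 1R1, 2R2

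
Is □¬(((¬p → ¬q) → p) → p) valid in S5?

No, not valid

Tableau for the negation ¬□¬(((¬p → ¬q) → p) → p):
1. ¬□¬(((¬p → ¬q) → p) → p), w0
2. ((¬p → ¬q) → p) → p, w1
3. p, w1
Accessibility: w0Rw0, w0Rw1, w1Rw0, w1Rw1
The negation has an open branch (countermodel exists).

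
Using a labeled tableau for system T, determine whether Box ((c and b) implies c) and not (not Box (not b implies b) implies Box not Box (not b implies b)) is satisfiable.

Satisfiable

1. Box ((c and b) implies c) and not (not Box (not b implies b) implies Box not Box (not b implies b)), 0
2. Box ((c and b) implies c), 0   [and-rule on 1]
3. not (not Box (not b implies b) implies Box not Box (not b implies b)), 0   [and-rule on 1]
4. not Box (not b implies b), 0   [neg-implies-rule on 3]
5. not Box not Box (not b implies b), 0   [neg-implies-rule on 3]
6. (c and b) implies c, 0   [Box-rule on 2 via 0R0]
7. c, 0   [implies-rule on 6 (branches; this branch)]
8. not (not b implies b), 1   [neg-Box-rule on 4: fresh world 1, 0R1]
9. not b, 1   [neg-implies-rule on 8]
10. (c and b) implies c, 1   [Box-rule on 2 via 0R1]
11. c, 1   [implies-rule on 10 (branches; this branch)]
12. Box (not b implies b), 2   [neg-Box-rule on 5: fresh world 2, 0R2]
13. (c and b) implies c, 2   [Box-rule on 2 via 0R2]
14. not b implies b, 2   [Box-rule on 12 via 2R2]
15. c, 2   [implies-rule on 13 (branches; this branch)]
16. b, 2   [implies-rule on 14 (branches; this branch)]
Accessibility: 0R0, 0R1, 0R2, 1R1, 2R2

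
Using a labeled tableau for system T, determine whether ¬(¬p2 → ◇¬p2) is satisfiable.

No, unsatisfiable

1. ¬(¬p2 → ◇¬p2), 0
2. ¬p2, 0
3. ¬◇¬p2, 0
4. p2, 0
Accessibility: 0R0
Branch closes: p2 and ¬p2 both at 0.
Every branch closes; the branch above is one of them.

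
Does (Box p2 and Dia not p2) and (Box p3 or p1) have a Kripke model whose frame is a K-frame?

Unsatisfiable (every branch closes)

1. (Box p2 and Dia not p2) and (Box p3 or p1), 0
2. Box p2 and Dia not p2, 0
3. Box p3 or p1, 0
4. Box p2, 0
5. Dia not p2, 0
6. p1, 0
7. not p2, 1
8. p2, 1
Accessibility: 0R1
Branch closes: p2 and not p2 both at 1.
(One branch shown.) All branches close.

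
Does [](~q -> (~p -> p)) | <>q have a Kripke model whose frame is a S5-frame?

1. [](~q -> (~p -> p)) | <>q, w0
2. <>q, w0
3. q, w1
Accessibility: w0Rw0, w0Rw1, w1Rw0, w1Rw1

Yes, satisfiable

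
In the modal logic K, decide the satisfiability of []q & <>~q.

1. []q & <>~q, w0
2. []q, w0
3. <>~q, w0
4. ~q, w1
5. q, w1
Accessibility: w0Rw1
Branch closes: q and ~q both at w1.
(One branch shown.) All branches close.

Unsatisfiable (every branch closes)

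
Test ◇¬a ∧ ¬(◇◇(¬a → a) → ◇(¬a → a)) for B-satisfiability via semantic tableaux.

Satisfiable

1. ◇¬a ∧ ¬(◇◇(¬a → a) → ◇(¬a → a)), u
2. ◇¬a, u   [∧-rule on 1]
3. ¬(◇◇(¬a → a) → ◇(¬a → a)), u   [∧-rule on 1]
4. ◇◇(¬a → a), u   [¬→-rule on 3]
5. ¬◇(¬a → a), u   [¬→-rule on 3]
6. ¬(¬a → a), u   [¬◇-rule on 5 via uRu]
7. ¬a, u   [¬→-rule on 6]
8. ¬a, v   [◇-rule on 2: fresh world v, uRv]
9. ¬(¬a → a), v   [¬◇-rule on 5 via uRv]
10. ◇(¬a → a), w   [◇-rule on 4: fresh world w, uRw]
11. ¬(¬a → a), w   [¬◇-rule on 5 via uRw]
12. ¬a, w   [¬→-rule on 11]
13. ¬a → a, x   [◇-rule on 10: fresh world x, wRx]
14. a, x   [→-rule on 13 (branches; this branch)]
Accessibility: uRu, uRv, uRw, vRu, vRv, wRu, wRw, wRx, xRw, xRx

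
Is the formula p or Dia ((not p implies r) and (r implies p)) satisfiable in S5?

Yes, satisfiable

1. p or Dia ((not p implies r) and (r implies p)), 0
2. Dia ((not p implies r) and (r implies p)), 0
3. (not p implies r) and (r implies p), 1
4. not p implies r, 1
5. r implies p, 1
6. r, 1
7. p, 1
Accessibility: 0R0, 0R1, 1R0, 1R1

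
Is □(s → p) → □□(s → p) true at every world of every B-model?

No, not valid

Tableau for the negation ¬(□(s → p) → □□(s → p)):
1. ¬(□(s → p) → □□(s → p)), 0
2. □(s → p), 0
3. ¬□□(s → p), 0
4. s → p, 0
5. p, 0
6. ¬□(s → p), 1
7. s → p, 1
8. p, 1
9. ¬(s → p), 2
10. s, 2
11. ¬p, 2
Accessibility: 0R0, 0R1, 1R0, 1R1, 1R2, 2R1, 2R2
The negation has an open branch (countermodel exists).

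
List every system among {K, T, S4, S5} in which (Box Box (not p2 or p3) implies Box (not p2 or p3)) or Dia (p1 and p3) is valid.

K-tableau for the negation not ((Box Box (not p2 or p3) implies Box (not p2 or p3)) or Dia (p1 and p3)):
1. not ((Box Box (not p2 or p3) implies Box (not p2 or p3)) or Dia (p1 and p3)), 0
2. not (Box Box (not p2 or p3) implies Box (not p2 or p3)), 0
3. not Dia (p1 and p3), 0
4. Box Box (not p2 or p3), 0
5. not Box (not p2 or p3), 0
6. not (not p2 or p3), 1
7. p2, 1
8. not p3, 1
9. not (p1 and p3), 1
10. Box (not p2 or p3), 1
Accessibility: 0R1
Complete open branch: countermodel on a K-frame, so not valid in K.
T-tableau for the negation not ((Box Box (not p2 or p3) implies Box (not p2 or p3)) or Dia (p1 and p3)):
1. not ((Box Box (not p2 or p3) implies Box (not p2 or p3)) or Dia (p1 and p3)), 0
2. not (Box Box (not p2 or p3) implies Box (not p2 or p3)), 0
3. not Dia (p1 and p3), 0
4. Box Box (not p2 or p3), 0
5. not Box (not p2 or p3), 0
6. not (p1 and p3), 0
7. Box (not p2 or p3), 0
8. not p2 or p3, 0
9. not p3, 0
10. not p2, 0
11. not (not p2 or p3), 1
12. p2, 1
13. not p3, 1
14. not (p1 and p3), 1
15. Box (not p2 or p3), 1
16. not p2 or p3, 1
17. p3, 1
Accessibility: 0R0, 0R1, 1R1
Branch closes: p3 and not p3 both at 1.
Every branch closes (one shown): valid in T, hence also in S4, S5 (every theorem of T is a theorem of S4 and S5).

T, S4, S5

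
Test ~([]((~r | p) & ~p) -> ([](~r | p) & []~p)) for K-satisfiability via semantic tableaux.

Unsatisfiable (every branch closes)

1. ~([]((~r | p) & ~p) -> ([](~r | p) & []~p)), w0
2. []((~r | p) & ~p), w0
3. ~([](~r | p) & []~p), w0
4. ~[](~r | p), w0
5. ~(~r | p), w1
6. r, w1
7. ~p, w1
8. (~r | p) & ~p, w1
9. ~r | p, w1
10. p, w1
Accessibility: w0Rw1
Branch closes: p and ~p both at w1.
(One branch shown.) All branches close.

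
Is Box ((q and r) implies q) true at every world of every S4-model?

Tableau for the negation not Box ((q and r) implies q):
1. not Box ((q and r) implies q), u
2. not ((q and r) implies q), v
3. q and r, v
4. not q, v
5. q, v
6. r, v
Accessibility: uRu, uRv, vRv
Branch closes: q and not q both at v.
All branches of the negation close; one closing branch shown above.

Valid in S4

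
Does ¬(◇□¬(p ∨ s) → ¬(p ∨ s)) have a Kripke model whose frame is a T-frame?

Yes, satisfiable

1. ¬(◇□¬(p ∨ s) → ¬(p ∨ s)), 0
2. ◇□¬(p ∨ s), 0
3. p ∨ s, 0
4. s, 0
5. □¬(p ∨ s), 1
6. ¬(p ∨ s), 1
7. ¬p, 1
8. ¬s, 1
Accessibility: 0R0, 0R1, 1R1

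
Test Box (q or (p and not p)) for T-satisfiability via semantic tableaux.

1. Box (q or (p and not p)), w0
2. q or (p and not p), w0
3. q, w0
Accessibility: w0Rw0

Yes, satisfiable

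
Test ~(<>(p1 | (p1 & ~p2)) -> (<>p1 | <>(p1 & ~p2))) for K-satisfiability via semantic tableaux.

1. ~(<>(p1 | (p1 & ~p2)) -> (<>p1 | <>(p1 & ~p2))), w0
2. <>(p1 | (p1 & ~p2)), w0
3. ~(<>p1 | <>(p1 & ~p2)), w0
4. ~<>p1, w0
5. ~<>(p1 & ~p2), w0
6. p1 | (p1 & ~p2), w1
7. ~p1, w1
8. ~(p1 & ~p2), w1
9. p1 & ~p2, w1
10. p1, w1
11. ~p2, w1
Accessibility: w0Rw1
Branch closes: p1 and ~p1 both at w1.
All branches of the tableau close; one closing branch shown above.

Unsatisfiable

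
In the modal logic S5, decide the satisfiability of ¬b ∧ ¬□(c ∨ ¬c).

Unsatisfiable

1. ¬b ∧ ¬□(c ∨ ¬c), w0
2. ¬b, w0
3. ¬□(c ∨ ¬c), w0
4. ¬(c ∨ ¬c), w1
5. ¬c, w1
6. c, w1
Accessibility: w0Rw0, w0Rw1, w1Rw0, w1Rw1
Branch closes: c and ¬c both at w1.
All branches of the tableau close; one closing branch shown above.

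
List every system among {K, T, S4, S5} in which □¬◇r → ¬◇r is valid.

K-tableau for the negation ¬(□¬◇r → ¬◇r):
1. ¬(□¬◇r → ¬◇r), u
2. □¬◇r, u
3. ◇r, u
4. r, v
5. ¬◇r, v
Accessibility: uRv
Complete open branch: countermodel on a K-frame, so not valid in K.
T-tableau for the negation ¬(□¬◇r → ¬◇r):
1. ¬(□¬◇r → ¬◇r), u
2. □¬◇r, u
3. ◇r, u
4. ¬◇r, u
5. ¬r, u
6. r, v
7. ¬◇r, v
8. ¬r, v
Accessibility: uRu, uRv, vRv
Branch closes: r and ¬r both at v.
Every branch closes (one shown): valid in T, hence also in S4, S5 (every theorem of T is a theorem of S4 and S5).

T, S4, S5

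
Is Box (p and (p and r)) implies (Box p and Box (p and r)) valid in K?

Yes, valid

Tableau for the negation not (Box (p and (p and r)) implies (Box p and Box (p and r))):
1. not (Box (p and (p and r)) implies (Box p and Box (p and r))), u
2. Box (p and (p and r)), u   [neg-implies-rule on 1]
3. not (Box p and Box (p and r)), u   [neg-implies-rule on 1]
4. not Box (p and r), u   [neg-and-rule on 3 (branches; this branch)]
5. not (p and r), v   [neg-Box-rule on 4: fresh world v, uRv]
6. p and (p and r), v   [Box-rule on 2 via uRv]
7. p, v   [and-rule on 6]
8. p and r, v   [and-rule on 6]
9. r, v   [and-rule on 8]
10. not r, v   [neg-and-rule on 5 (branches; this branch)]
Accessibility: uRv
Branch closes: r and not r both at v.
Every branch of the negation's tableau closes; the branch above is one of them.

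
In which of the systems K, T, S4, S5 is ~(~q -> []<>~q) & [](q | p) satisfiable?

K, T, S4

S4-tableau for the formula:
1. ~(~q -> []<>~q) & [](q | p), u
2. ~(~q -> []<>~q), u
3. [](q | p), u
4. ~q, u
5. ~[]<>~q, u
6. q | p, u
7. p, u
8. ~<>~q, v
9. q | p, v
10. q, v
11. p, v
Accessibility: uRu, uRv, vRv
Complete open branch: satisfiable in S4, hence also in K, T (this S4-model is also a K-model and a T-model).
S5-tableau for the formula:
1. ~(~q -> []<>~q) & [](q | p), u
2. ~(~q -> []<>~q), u
3. [](q | p), u
4. ~q, u
5. ~[]<>~q, u
6. q | p, u
7. p, u
8. ~<>~q, v
9. q | p, v
10. q, u
Accessibility: uRu, uRv, vRu, vRv
Branch closes: q and ~q both at u.
Every branch closes (one shown): unsatisfiable in S5.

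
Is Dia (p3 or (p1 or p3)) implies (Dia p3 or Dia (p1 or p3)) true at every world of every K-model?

Yes, valid

Tableau for the negation not (Dia (p3 or (p1 or p3)) implies (Dia p3 or Dia (p1 or p3))):
1. not (Dia (p3 or (p1 or p3)) implies (Dia p3 or Dia (p1 or p3))), 0
2. Dia (p3 or (p1 or p3)), 0
3. not (Dia p3 or Dia (p1 or p3)), 0
4. not Dia p3, 0
5. not Dia (p1 or p3), 0
6. p3 or (p1 or p3), 1
7. not p3, 1
8. not (p1 or p3), 1
9. not p1, 1
10. p1 or p3, 1
11. p3, 1
Accessibility: 0R1
Branch closes: p3 and not p3 both at 1.
Every branch of the negation's tableau closes; the branch above is one of them.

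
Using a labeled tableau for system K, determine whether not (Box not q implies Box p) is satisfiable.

1. not (Box not q implies Box p), u
2. Box not q, u   [neg-implies-rule on 1]
3. not Box p, u   [neg-implies-rule on 1]
4. not p, v   [neg-Box-rule on 3: fresh world v, uRv]
5. not q, v   [Box-rule on 2 via uRv]
Accessibility: uRv

Satisfiable (open branch found)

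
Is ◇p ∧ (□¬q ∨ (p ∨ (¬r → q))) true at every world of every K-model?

Tableau for the negation ¬(◇p ∧ (□¬q ∨ (p ∨ (¬r → q)))):
1. ¬(◇p ∧ (□¬q ∨ (p ∨ (¬r → q)))), u
2. ¬(□¬q ∨ (p ∨ (¬r → q))), u
3. ¬□¬q, u
4. ¬(p ∨ (¬r → q)), u
5. ¬p, u
6. ¬(¬r → q), u
7. ¬r, u
8. ¬q, u
9. q, v
Accessibility: uRv
The negation has an open branch (countermodel exists).

Invalid (countermodel exists)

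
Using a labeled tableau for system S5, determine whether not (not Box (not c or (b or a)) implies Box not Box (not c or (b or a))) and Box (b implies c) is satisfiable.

Unsatisfiable

1. not (not Box (not c or (b or a)) implies Box not Box (not c or (b or a))) and Box (b implies c), 0
2. not (not Box (not c or (b or a)) implies Box not Box (not c or (b or a))), 0   [and-rule on 1]
3. Box (b implies c), 0   [and-rule on 1]
4. not Box (not c or (b or a)), 0   [neg-implies-rule on 2]
5. not Box not Box (not c or (b or a)), 0   [neg-implies-rule on 2]
6. b implies c, 0   [Box-rule on 3 via 0R0]
7. c, 0   [implies-rule on 6 (branches; this branch)]
8. not (not c or (b or a)), 1   [neg-Box-rule on 4: fresh world 1, 0R1]
9. c, 1   [neg-or-rule on 8]
10. not (b or a), 1   [neg-or-rule on 8]
11. not b, 1   [neg-or-rule on 10]
12. not a, 1   [neg-or-rule on 10]
13. b implies c, 1   [Box-rule on 3 via 0R1]
14. Box (not c or (b or a)), 2   [neg-Box-rule on 5: fresh world 2, 0R2]
15. b implies c, 2   [Box-rule on 3 via 0R2]
16. not c or (b or a), 0   [Box-rule on 14 via 2R0]
17. not c or (b or a), 1   [Box-rule on 14 via 2R1]
18. not c or (b or a), 2   [Box-rule on 14 via 2R2]
19. c, 2   [implies-rule on 15 (branches; this branch)]
20. b or a, 0   [or-rule on 16 (branches; this branch)]
21. b or a, 1   [or-rule on 17 (branches; this branch)]
22. b or a, 2   [or-rule on 18 (branches; this branch)]
23. a, 0   [or-rule on 20 (branches; this branch)]
24. a, 1   [or-rule on 21 (branches; this branch)]
Accessibility: 0R0, 0R1, 0R2, 1R0, 1R1, 1R2, 2R0, 2R1, 2R2
Branch closes: a and not a both at 1.
All branches of the tableau close; one closing branch shown above.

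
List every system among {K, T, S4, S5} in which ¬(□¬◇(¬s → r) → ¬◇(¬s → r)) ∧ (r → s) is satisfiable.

T-tableau for the formula:
1. ¬(□¬◇(¬s → r) → ¬◇(¬s → r)) ∧ (r → s), u
2. ¬(□¬◇(¬s → r) → ¬◇(¬s → r)), u
3. r → s, u
4. □¬◇(¬s → r), u
5. ◇(¬s → r), u
6. ¬◇(¬s → r), u
7. ¬(¬s → r), u
8. ¬s, u
9. ¬r, u
10. ¬s → r, v
11. ¬◇(¬s → r), v
12. ¬(¬s → r), v
13. ¬s, v
14. ¬r, v
15. r, v
Accessibility: uRu, uRv, vRv
Branch closes: r and ¬r both at v.
Every branch closes (one shown): unsatisfiable in T, hence also in S4, S5 (every S4/S5-frame is a T-frame).
K-tableau for the formula:
1. ¬(□¬◇(¬s → r) → ¬◇(¬s → r)) ∧ (r → s), u
2. ¬(□¬◇(¬s → r) → ¬◇(¬s → r)), u
3. r → s, u
4. □¬◇(¬s → r), u
5. ◇(¬s → r), u
6. s, u
7. ¬s → r, v
8. ¬◇(¬s → r), v
9. r, v
Accessibility: uRv
Complete open branch: satisfiable in K.

K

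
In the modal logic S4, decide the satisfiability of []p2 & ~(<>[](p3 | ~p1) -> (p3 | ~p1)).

1. []p2 & ~(<>[](p3 | ~p1) -> (p3 | ~p1)), u
2. []p2, u   [&-rule on 1]
3. ~(<>[](p3 | ~p1) -> (p3 | ~p1)), u   [&-rule on 1]
4. <>[](p3 | ~p1), u   [~->-rule on 3]
5. ~(p3 | ~p1), u   [~->-rule on 3]
6. ~p3, u   [~|-rule on 5]
7. p1, u   [~|-rule on 5]
8. p2, u   [[]-rule on 2 via uRu]
9. [](p3 | ~p1), v   [<>-rule on 4: fresh world v, uRv]
10. p2, v   [[]-rule on 2 via uRv]
11. p3 | ~p1, v   [[]-rule on 9 via vRv]
12. ~p1, v   [|-rule on 11 (branches; this branch)]
Accessibility: uRu, uRv, vRv

Yes, satisfiable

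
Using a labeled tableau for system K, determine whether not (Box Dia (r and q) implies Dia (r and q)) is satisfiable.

1. not (Box Dia (r and q) implies Dia (r and q)), 0
2. Box Dia (r and q), 0
3. not Dia (r and q), 0

Yes, satisfiable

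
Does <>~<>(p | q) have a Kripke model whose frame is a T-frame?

Yes, satisfiable

1. <>~<>(p | q), w0
2. ~<>(p | q), w1
3. ~(p | q), w1
4. ~p, w1
5. ~q, w1
Accessibility: w0Rw0, w0Rw1, w1Rw1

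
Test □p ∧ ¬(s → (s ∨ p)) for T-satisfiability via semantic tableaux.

1. □p ∧ ¬(s → (s ∨ p)), w0
2. □p, w0
3. ¬(s → (s ∨ p)), w0
4. s, w0
5. ¬(s ∨ p), w0
6. ¬s, w0
7. ¬p, w0
Accessibility: w0Rw0
Branch closes: s and ¬s both at w0.
All branches of the tableau close; one closing branch shown above.

Unsatisfiable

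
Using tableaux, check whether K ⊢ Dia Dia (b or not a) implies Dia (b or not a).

Tableau for the negation not (Dia Dia (b or not a) implies Dia (b or not a)):
1. not (Dia Dia (b or not a) implies Dia (b or not a)), 0
2. Dia Dia (b or not a), 0
3. not Dia (b or not a), 0
4. Dia (b or not a), 1
5. not (b or not a), 1
6. not b, 1
7. a, 1
8. b or not a, 2
9. not a, 2
Accessibility: 0R1, 1R2
The negation has an open branch (countermodel exists).

Not valid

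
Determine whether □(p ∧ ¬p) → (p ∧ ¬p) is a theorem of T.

Valid in T

Tableau for the negation ¬(□(p ∧ ¬p) → (p ∧ ¬p)):
1. ¬(□(p ∧ ¬p) → (p ∧ ¬p)), u
2. □(p ∧ ¬p), u
3. ¬(p ∧ ¬p), u
4. p ∧ ¬p, u
5. p, u
6. ¬p, u
Accessibility: uRu
Branch closes: p and ¬p both at u.
Every branch of the negation's tableau closes; the branch above is one of them.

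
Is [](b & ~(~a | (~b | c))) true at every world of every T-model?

Tableau for the negation ~[](b & ~(~a | (~b | c))):
1. ~[](b & ~(~a | (~b | c))), 0
2. ~(b & ~(~a | (~b | c))), 1
3. ~a | (~b | c), 1
4. ~b | c, 1
5. c, 1
Accessibility: 0R0, 0R1, 1R1
The negation has an open branch (countermodel exists).

Not valid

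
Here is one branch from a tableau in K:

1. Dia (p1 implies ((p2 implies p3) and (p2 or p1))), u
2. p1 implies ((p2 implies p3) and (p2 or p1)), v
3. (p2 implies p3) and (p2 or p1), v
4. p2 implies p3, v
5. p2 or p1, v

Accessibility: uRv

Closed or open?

Not closed

No world carries both an atom and its negation.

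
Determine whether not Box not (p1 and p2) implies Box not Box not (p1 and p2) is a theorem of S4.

Tableau for the negation not (not Box not (p1 and p2) implies Box not Box not (p1 and p2)):
1. not (not Box not (p1 and p2) implies Box not Box not (p1 and p2)), w0
2. not Box not (p1 and p2), w0
3. not Box not Box not (p1 and p2), w0
4. p1 and p2, w1
5. p1, w1
6. p2, w1
7. Box not (p1 and p2), w2
8. not (p1 and p2), w2
9. not p2, w2
Accessibility: w0Rw0, w0Rw1, w0Rw2, w1Rw1, w2Rw2
The negation has an open branch (countermodel exists).

Invalid (countermodel exists)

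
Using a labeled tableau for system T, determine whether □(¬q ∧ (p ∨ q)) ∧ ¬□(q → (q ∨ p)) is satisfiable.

1. □(¬q ∧ (p ∨ q)) ∧ ¬□(q → (q ∨ p)), w0
2. □(¬q ∧ (p ∨ q)), w0   [∧-rule on 1]
3. ¬□(q → (q ∨ p)), w0   [∧-rule on 1]
4. ¬q ∧ (p ∨ q), w0   [□-rule on 2 via w0Rw0]
5. ¬q, w0   [∧-rule on 4]
6. p ∨ q, w0   [∧-rule on 4]
7. p, w0   [∨-rule on 6 (branches; this branch)]
8. ¬(q → (q ∨ p)), w1   [¬□-rule on 3: fresh world w1, w0Rw1]
9. q, w1   [¬→-rule on 8]
10. ¬(q ∨ p), w1   [¬→-rule on 8]
11. ¬q, w1   [¬∨-rule on 10]
12. ¬p, w1   [¬∨-rule on 10]
Accessibility: w0Rw0, w0Rw1, w1Rw1
Branch closes: q and ¬q both at w1.
Every branch closes; the branch above is one of them.

Unsatisfiable (every branch closes)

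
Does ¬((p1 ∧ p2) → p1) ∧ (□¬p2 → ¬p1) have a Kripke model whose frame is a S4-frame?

1. ¬((p1 ∧ p2) → p1) ∧ (□¬p2 → ¬p1), 0
2. ¬((p1 ∧ p2) → p1), 0   [∧-rule on 1]
3. □¬p2 → ¬p1, 0   [∧-rule on 1]
4. p1 ∧ p2, 0   [¬→-rule on 2]
5. ¬p1, 0   [¬→-rule on 2]
6. p1, 0   [∧-rule on 4]
7. p2, 0   [∧-rule on 4]
Accessibility: 0R0
Branch closes: p1 and ¬p1 both at 0.
All branches of the tableau close; one closing branch shown above.

Unsatisfiable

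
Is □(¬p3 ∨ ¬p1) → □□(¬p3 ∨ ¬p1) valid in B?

Tableau for the negation ¬(□(¬p3 ∨ ¬p1) → □□(¬p3 ∨ ¬p1)):
1. ¬(□(¬p3 ∨ ¬p1) → □□(¬p3 ∨ ¬p1)), u
2. □(¬p3 ∨ ¬p1), u   [¬→-rule on 1]
3. ¬□□(¬p3 ∨ ¬p1), u   [¬→-rule on 1]
4. ¬p3 ∨ ¬p1, u   [□-rule on 2 via uRu]
5. ¬p1, u   [∨-rule on 4 (branches; this branch)]
6. ¬□(¬p3 ∨ ¬p1), v   [¬□-rule on 3: fresh world v, uRv]
7. ¬p3 ∨ ¬p1, v   [□-rule on 2 via uRv]
8. ¬p1, v   [∨-rule on 7 (branches; this branch)]
9. ¬(¬p3 ∨ ¬p1), w   [¬□-rule on 6: fresh world w, vRw]
10. p3, w   [¬∨-rule on 9]
11. p1, w   [¬∨-rule on 9]
Accessibility: uRu, uRv, vRu, vRv, vRw, wRv, wRw
The negation has an open branch (countermodel exists).

No, not valid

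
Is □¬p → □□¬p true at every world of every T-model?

No, not valid

Tableau for the negation ¬(□¬p → □□¬p):
1. ¬(□¬p → □□¬p), u
2. □¬p, u
3. ¬□□¬p, u
4. ¬p, u
5. ¬□¬p, v
6. ¬p, v
7. p, w
Accessibility: uRu, uRv, vRv, vRw, wRw
The negation has an open branch (countermodel exists).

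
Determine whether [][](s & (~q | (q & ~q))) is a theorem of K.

Tableau for the negation ~[][](s & (~q | (q & ~q))):
1. ~[][](s & (~q | (q & ~q))), w0
2. ~[](s & (~q | (q & ~q))), w1
3. ~(s & (~q | (q & ~q))), w2
4. ~(~q | (q & ~q)), w2
5. q, w2
6. ~(q & ~q), w2
Accessibility: w0Rw1, w1Rw2
The negation has an open branch (countermodel exists).

Invalid (countermodel exists)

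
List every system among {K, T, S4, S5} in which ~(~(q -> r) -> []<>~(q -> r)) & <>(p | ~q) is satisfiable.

K, T, S4

S4-tableau for the formula:
1. ~(~(q -> r) -> []<>~(q -> r)) & <>(p | ~q), 0
2. ~(~(q -> r) -> []<>~(q -> r)), 0   [&-rule on 1]
3. <>(p | ~q), 0   [&-rule on 1]
4. ~(q -> r), 0   [~->-rule on 2]
5. ~[]<>~(q -> r), 0   [~->-rule on 2]
6. q, 0   [~->-rule on 4]
7. ~r, 0   [~->-rule on 4]
8. p | ~q, 1   [<>-rule on 3: fresh world 1, 0R1]
9. ~q, 1   [|-rule on 8 (branches; this branch)]
10. ~<>~(q -> r), 2   [~[]-rule on 5: fresh world 2, 0R2]
11. q -> r, 2   [~<>-rule on 10 via 2R2]
12. r, 2   [->-rule on 11 (branches; this branch)]
Accessibility: 0R0, 0R1, 0R2, 1R1, 2R2
Complete open branch: satisfiable in S4, hence also in K, T (this S4-model is also a K-model and a T-model).
S5-tableau for the formula:
1. ~(~(q -> r) -> []<>~(q -> r)) & <>(p | ~q), 0
2. ~(~(q -> r) -> []<>~(q -> r)), 0   [&-rule on 1]
3. <>(p | ~q), 0   [&-rule on 1]
4. ~(q -> r), 0   [~->-rule on 2]
5. ~[]<>~(q -> r), 0   [~->-rule on 2]
6. q, 0   [~->-rule on 4]
7. ~r, 0   [~->-rule on 4]
8. p | ~q, 1   [<>-rule on 3: fresh world 1, 0R1]
9. ~q, 1   [|-rule on 8 (branches; this branch)]
10. ~<>~(q -> r), 2   [~[]-rule on 5: fresh world 2, 0R2]
11. q -> r, 0   [~<>-rule on 10 via 2R0]
12. q -> r, 1   [~<>-rule on 10 via 2R1]
13. q -> r, 2   [~<>-rule on 10 via 2R2]
14. r, 0   [->-rule on 11 (branches; this branch)]
Accessibility: 0R0, 0R1, 0R2, 1R0, 1R1, 1R2, 2R0, 2R1, 2R2
Branch closes: r and ~r both at 0.
Every branch closes (one shown): unsatisfiable in S5.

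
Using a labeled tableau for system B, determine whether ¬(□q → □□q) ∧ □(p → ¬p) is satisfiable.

1. ¬(□q → □□q) ∧ □(p → ¬p), w0
2. ¬(□q → □□q), w0   [∧-rule on 1]
3. □(p → ¬p), w0   [∧-rule on 1]
4. □q, w0   [¬→-rule on 2]
5. ¬□□q, w0   [¬→-rule on 2]
6. p → ¬p, w0   [□-rule on 3 via w0Rw0]
7. q, w0   [□-rule on 4 via w0Rw0]
8. ¬p, w0   [→-rule on 6 (branches; this branch)]
9. ¬□q, w1   [¬□-rule on 5: fresh world w1, w0Rw1]
10. p → ¬p, w1   [□-rule on 3 via w0Rw1]
11. q, w1   [□-rule on 4 via w0Rw1]
12. ¬p, w1   [→-rule on 10 (branches; this branch)]
13. ¬q, w2   [¬□-rule on 9: fresh world w2, w1Rw2]
Accessibility: w0Rw0, w0Rw1, w1Rw0, w1Rw1, w1Rw2, w2Rw1, w2Rw2

Satisfiable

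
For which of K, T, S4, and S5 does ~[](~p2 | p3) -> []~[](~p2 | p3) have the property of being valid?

S5-tableau for the negation ~(~[](~p2 | p3) -> []~[](~p2 | p3)):
1. ~(~[](~p2 | p3) -> []~[](~p2 | p3)), w0
2. ~[](~p2 | p3), w0
3. ~[]~[](~p2 | p3), w0
4. ~(~p2 | p3), w1
5. p2, w1
6. ~p3, w1
7. [](~p2 | p3), w2
8. ~p2 | p3, w0
9. ~p2 | p3, w1
10. ~p2 | p3, w2
11. p3, w0
12. p3, w1
Accessibility: w0Rw0, w0Rw1, w0Rw2, w1Rw0, w1Rw1, w1Rw2, w2Rw0, w2Rw1, w2Rw2
Branch closes: p3 and ~p3 both at w1.
Every branch closes (one shown): valid in S5.
S4-tableau for the negation ~(~[](~p2 | p3) -> []~[](~p2 | p3)):
1. ~(~[](~p2 | p3) -> []~[](~p2 | p3)), w0
2. ~[](~p2 | p3), w0
3. ~[]~[](~p2 | p3), w0
4. ~(~p2 | p3), w1
5. p2, w1
6. ~p3, w1
7. [](~p2 | p3), w2
8. ~p2 | p3, w2
9. p3, w2
Accessibility: w0Rw0, w0Rw1, w0Rw2, w1Rw1, w2Rw2
Complete open branch: countermodel on an S4-frame, so not valid in S4, nor in K, T (the same frame is also a K-frame and a T-frame).

S5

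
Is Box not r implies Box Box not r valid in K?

Tableau for the negation not (Box not r implies Box Box not r):
1. not (Box not r implies Box Box not r), w0
2. Box not r, w0
3. not Box Box not r, w0
4. not Box not r, w1
5. not r, w1
6. r, w2
Accessibility: w0Rw1, w1Rw2
The negation has an open branch (countermodel exists).

Not valid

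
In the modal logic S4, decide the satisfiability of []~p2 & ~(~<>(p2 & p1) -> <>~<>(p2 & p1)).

1. []~p2 & ~(~<>(p2 & p1) -> <>~<>(p2 & p1)), u
2. []~p2, u   [&-rule on 1]
3. ~(~<>(p2 & p1) -> <>~<>(p2 & p1)), u   [&-rule on 1]
4. ~<>(p2 & p1), u   [~->-rule on 3]
5. ~<>~<>(p2 & p1), u   [~->-rule on 3]
6. ~p2, u   [[]-rule on 2 via uRu]
7. ~(p2 & p1), u   [~<>-rule on 4 via uRu]
8. <>(p2 & p1), u   [~<>-rule on 5 via uRu]
9. ~p1, u   [~&-rule on 7 (branches; this branch)]
10. p2 & p1, v   [<>-rule on 8: fresh world v, uRv]
11. p2, v   [&-rule on 10]
12. p1, v   [&-rule on 10]
13. ~p2, v   [[]-rule on 2 via uRv]
Accessibility: uRu, uRv, vRv
Branch closes: p2 and ~p2 both at v.
Every branch closes; the branch above is one of them.

Unsatisfiable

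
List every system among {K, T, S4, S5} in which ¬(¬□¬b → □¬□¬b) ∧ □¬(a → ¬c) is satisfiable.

K, T, S4

S5-tableau for the formula:
1. ¬(¬□¬b → □¬□¬b) ∧ □¬(a → ¬c), u
2. ¬(¬□¬b → □¬□¬b), u
3. □¬(a → ¬c), u
4. ¬□¬b, u
5. ¬□¬□¬b, u
6. ¬(a → ¬c), u
7. a, u
8. c, u
9. b, v
10. ¬(a → ¬c), v
11. a, v
12. c, v
13. □¬b, w
14. ¬(a → ¬c), w
15. a, w
16. c, w
17. ¬b, u
18. ¬b, v
Accessibility: uRu, uRv, uRw, vRu, vRv, vRw, wRu, wRv, wRw
Branch closes: b and ¬b both at v.
Every branch closes (one shown): unsatisfiable in S5.
S4-tableau for the formula:
1. ¬(¬□¬b → □¬□¬b) ∧ □¬(a → ¬c), u
2. ¬(¬□¬b → □¬□¬b), u
3. □¬(a → ¬c), u
4. ¬□¬b, u
5. ¬□¬□¬b, u
6. ¬(a → ¬c), u
7. a, u
8. c, u
9. b, v
10. ¬(a → ¬c), v
11. a, v
12. c, v
13. □¬b, w
14. ¬(a → ¬c), w
15. a, w
16. c, w
17. ¬b, w
Accessibility: uRu, uRv, uRw, vRv, wRw
Complete open branch: satisfiable in S4, hence also in K, T (this S4-model is also a K-model and a T-model).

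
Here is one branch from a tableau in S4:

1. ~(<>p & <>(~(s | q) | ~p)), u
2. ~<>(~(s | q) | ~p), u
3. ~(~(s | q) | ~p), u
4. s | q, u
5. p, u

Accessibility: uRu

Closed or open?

Open

No world carries both an atom and its negation.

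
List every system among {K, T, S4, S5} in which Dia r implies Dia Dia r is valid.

K-tableau for the negation not (Dia r implies Dia Dia r):
1. not (Dia r implies Dia Dia r), 0
2. Dia r, 0
3. not Dia Dia r, 0
4. r, 1
5. not Dia r, 1
Accessibility: 0R1
Complete open branch: countermodel on a K-frame, so not valid in K.
T-tableau for the negation not (Dia r implies Dia Dia r):
1. not (Dia r implies Dia Dia r), 0
2. Dia r, 0
3. not Dia Dia r, 0
4. not Dia r, 0
5. not r, 0
6. r, 1
7. not Dia r, 1
8. not r, 1
Accessibility: 0R0, 0R1, 1R1
Branch closes: r and not r both at 1.
Every branch closes (one shown): valid in T, hence also in S4, S5 (every theorem of T is a theorem of S4 and S5).

T, S4, S5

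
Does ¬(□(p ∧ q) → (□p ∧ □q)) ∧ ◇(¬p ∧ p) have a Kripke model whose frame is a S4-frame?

1. ¬(□(p ∧ q) → (□p ∧ □q)) ∧ ◇(¬p ∧ p), 0
2. ¬(□(p ∧ q) → (□p ∧ □q)), 0
3. ◇(¬p ∧ p), 0
4. □(p ∧ q), 0
5. ¬(□p ∧ □q), 0
6. p ∧ q, 0
7. p, 0
8. q, 0
9. ¬□q, 0
10. ¬p ∧ p, 1
11. ¬p, 1
12. p, 1
Accessibility: 0R0, 0R1, 1R1
Branch closes: p and ¬p both at 1.
All branches of the tableau close; one closing branch shown above.

Unsatisfiable (every branch closes)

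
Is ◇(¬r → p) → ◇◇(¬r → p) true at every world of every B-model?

Valid

Tableau for the negation ¬(◇(¬r → p) → ◇◇(¬r → p)):
1. ¬(◇(¬r → p) → ◇◇(¬r → p)), 0
2. ◇(¬r → p), 0
3. ¬◇◇(¬r → p), 0
4. ¬◇(¬r → p), 0
5. ¬(¬r → p), 0
6. ¬r, 0
7. ¬p, 0
8. ¬r → p, 1
9. ¬◇(¬r → p), 1
10. ¬(¬r → p), 1
11. ¬r, 1
12. ¬p, 1
13. p, 1
Accessibility: 0R0, 0R1, 1R0, 1R1
Branch closes: p and ¬p both at 1.
All branches of the negation close; one closing branch shown above.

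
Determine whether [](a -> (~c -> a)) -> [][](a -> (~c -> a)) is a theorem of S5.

Tableau for the negation ~([](a -> (~c -> a)) -> [][](a -> (~c -> a))):
1. ~([](a -> (~c -> a)) -> [][](a -> (~c -> a))), u
2. [](a -> (~c -> a)), u
3. ~[][](a -> (~c -> a)), u
4. a -> (~c -> a), u
5. ~c -> a, u
6. a, u
7. ~[](a -> (~c -> a)), v
8. a -> (~c -> a), v
9. ~c -> a, v
10. a, v
11. ~(a -> (~c -> a)), w
12. a, w
13. ~(~c -> a), w
14. ~c, w
15. ~a, w
Accessibility: uRu, uRv, uRw, vRu, vRv, vRw, wRu, wRv, wRw
Branch closes: a and ~a both at w.
All branches of the negation close; one closing branch shown above.

Valid in S5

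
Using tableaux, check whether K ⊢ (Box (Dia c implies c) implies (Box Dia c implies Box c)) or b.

Valid in K

Tableau for the negation not ((Box (Dia c implies c) implies (Box Dia c implies Box c)) or b):
1. not ((Box (Dia c implies c) implies (Box Dia c implies Box c)) or b), w0
2. not (Box (Dia c implies c) implies (Box Dia c implies Box c)), w0   [neg-or-rule on 1]
3. not b, w0   [neg-or-rule on 1]
4. Box (Dia c implies c), w0   [neg-implies-rule on 2]
5. not (Box Dia c implies Box c), w0   [neg-implies-rule on 2]
6. Box Dia c, w0   [neg-implies-rule on 5]
7. not Box c, w0   [neg-implies-rule on 5]
8. not c, w1   [neg-Box-rule on 7: fresh world w1, w0Rw1]
9. Dia c implies c, w1   [Box-rule on 4 via w0Rw1]
10. Dia c, w1   [Box-rule on 6 via w0Rw1]
11. not Dia c, w1   [implies-rule on 9 (branches; this branch)]
12. c, w2   [Dia-rule on 10: fresh world w2, w1Rw2]
13. not c, w2   [neg-Dia-rule on 11 via w1Rw2]
Accessibility: w0Rw1, w1Rw2
Branch closes: c and not c both at w2.
Every branch of the negation's tableau closes; the branch above is one of them.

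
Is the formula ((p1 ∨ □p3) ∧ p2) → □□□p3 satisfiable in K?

Satisfiable (open branch found)

1. ((p1 ∨ □p3) ∧ p2) → □□□p3, 0
2. □□□p3, 0   [→-rule on 1 (branches; this branch)]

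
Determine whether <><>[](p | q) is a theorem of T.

Tableau for the negation ~<><>[](p | q):
1. ~<><>[](p | q), w0
2. ~<>[](p | q), w0   [~<>-rule on 1 via w0Rw0]
3. ~[](p | q), w0   [~<>-rule on 2 via w0Rw0]
4. ~(p | q), w1   [~[]-rule on 3: fresh world w1, w0Rw1]
5. ~p, w1   [~|-rule on 4]
6. ~q, w1   [~|-rule on 4]
7. ~<>[](p | q), w1   [~<>-rule on 1 via w0Rw1]
8. ~[](p | q), w1   [~<>-rule on 2 via w0Rw1]
9. ~(p | q), w2   [~[]-rule on 8: fresh world w2, w1Rw2]
10. ~p, w2   [~|-rule on 9]
11. ~q, w2   [~|-rule on 9]
12. ~[](p | q), w2   [~<>-rule on 7 via w1Rw2]
13. ~(p | q), w3   [~[]-rule on 12: fresh world w3, w2Rw3]
14. ~p, w3   [~|-rule on 13]
15. ~q, w3   [~|-rule on 13]
Accessibility: w0Rw0, w0Rw1, w1Rw1, w1Rw2, w2Rw2, w2Rw3, w3Rw3
The negation has an open branch (countermodel exists).

No, not valid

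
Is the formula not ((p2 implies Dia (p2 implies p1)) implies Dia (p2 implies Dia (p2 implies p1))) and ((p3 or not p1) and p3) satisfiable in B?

1. not ((p2 implies Dia (p2 implies p1)) implies Dia (p2 implies Dia (p2 implies p1))) and ((p3 or not p1) and p3), u
2. not ((p2 implies Dia (p2 implies p1)) implies Dia (p2 implies Dia (p2 implies p1))), u
3. (p3 or not p1) and p3, u
4. p2 implies Dia (p2 implies p1), u
5. not Dia (p2 implies Dia (p2 implies p1)), u
6. p3 or not p1, u
7. p3, u
8. not (p2 implies Dia (p2 implies p1)), u
9. p2, u
10. not Dia (p2 implies p1), u
11. not (p2 implies p1), u
12. not p1, u
13. Dia (p2 implies p1), u
14. p2 implies p1, v
15. not (p2 implies Dia (p2 implies p1)), v
16. p2, v
17. not Dia (p2 implies p1), v
18. not (p2 implies p1), v
19. not p1, v
20. p1, v
Accessibility: uRu, uRv, vRu, vRv
Branch closes: p1 and not p1 both at v.
Every branch closes; the branch above is one of them.

No, unsatisfiable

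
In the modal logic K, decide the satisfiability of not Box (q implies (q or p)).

No, unsatisfiable

1. not Box (q implies (q or p)), u
2. not (q implies (q or p)), v
3. q, v
4. not (q or p), v
5. not q, v
6. not p, v
Accessibility: uRv
Branch closes: q and not q both at v.
(One branch shown.) All branches close.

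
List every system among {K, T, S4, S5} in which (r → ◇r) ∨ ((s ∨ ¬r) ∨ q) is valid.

T-tableau for the negation ¬((r → ◇r) ∨ ((s ∨ ¬r) ∨ q)):
1. ¬((r → ◇r) ∨ ((s ∨ ¬r) ∨ q)), w0
2. ¬(r → ◇r), w0
3. ¬((s ∨ ¬r) ∨ q), w0
4. r, w0
5. ¬◇r, w0
6. ¬(s ∨ ¬r), w0
7. ¬q, w0
8. ¬s, w0
9. ¬r, w0
Accessibility: w0Rw0
Branch closes: r and ¬r both at w0.
Every branch closes (one shown): valid in T, hence also in S4, S5 (every theorem of T is a theorem of S4 and S5).
K-tableau for the negation ¬((r → ◇r) ∨ ((s ∨ ¬r) ∨ q)):
1. ¬((r → ◇r) ∨ ((s ∨ ¬r) ∨ q)), w0
2. ¬(r → ◇r), w0
3. ¬((s ∨ ¬r) ∨ q), w0
4. r, w0
5. ¬◇r, w0
6. ¬(s ∨ ¬r), w0
7. ¬q, w0
8. ¬s, w0
Complete open branch: countermodel on a K-frame, so not valid in K.

T, S4, S5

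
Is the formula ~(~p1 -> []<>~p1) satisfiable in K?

1. ~(~p1 -> []<>~p1), 0
2. ~p1, 0
3. ~[]<>~p1, 0
4. ~<>~p1, 1
Accessibility: 0R1

Satisfiable (open branch found)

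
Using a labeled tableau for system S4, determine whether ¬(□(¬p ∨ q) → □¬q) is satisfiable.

Satisfiable (open branch found)

1. ¬(□(¬p ∨ q) → □¬q), w0
2. □(¬p ∨ q), w0
3. ¬□¬q, w0
4. ¬p ∨ q, w0
5. q, w0
6. q, w1
7. ¬p ∨ q, w1
Accessibility: w0Rw0, w0Rw1, w1Rw1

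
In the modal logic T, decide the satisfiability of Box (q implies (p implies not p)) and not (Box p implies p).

1. Box (q implies (p implies not p)) and not (Box p implies p), w0
2. Box (q implies (p implies not p)), w0
3. not (Box p implies p), w0
4. Box p, w0
5. not p, w0
6. q implies (p implies not p), w0
7. p, w0
Accessibility: w0Rw0
Branch closes: p and not p both at w0.
(One branch shown.) All branches close.

Unsatisfiable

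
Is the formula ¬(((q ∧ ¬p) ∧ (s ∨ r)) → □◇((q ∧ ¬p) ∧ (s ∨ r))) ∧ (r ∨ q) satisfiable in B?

1. ¬(((q ∧ ¬p) ∧ (s ∨ r)) → □◇((q ∧ ¬p) ∧ (s ∨ r))) ∧ (r ∨ q), 0
2. ¬(((q ∧ ¬p) ∧ (s ∨ r)) → □◇((q ∧ ¬p) ∧ (s ∨ r))), 0   [∧-rule on 1]
3. r ∨ q, 0   [∧-rule on 1]
4. (q ∧ ¬p) ∧ (s ∨ r), 0   [¬→-rule on 2]
5. ¬□◇((q ∧ ¬p) ∧ (s ∨ r)), 0   [¬→-rule on 2]
6. q ∧ ¬p, 0   [∧-rule on 4]
7. s ∨ r, 0   [∧-rule on 4]
8. q, 0   [∧-rule on 6]
9. ¬p, 0   [∧-rule on 6]
10. r, 0   [∨-rule on 7 (branches; this branch)]
11. ¬◇((q ∧ ¬p) ∧ (s ∨ r)), 1   [¬□-rule on 5: fresh world 1, 0R1]
12. ¬((q ∧ ¬p) ∧ (s ∨ r)), 0   [¬◇-rule on 11 via 1R0]
13. ¬((q ∧ ¬p) ∧ (s ∨ r)), 1   [¬◇-rule on 11 via 1R1]
14. ¬(q ∧ ¬p), 0   [¬∧-rule on 12 (branches; this branch)]
15. ¬(s ∨ r), 1   [¬∧-rule on 13 (branches; this branch)]
16. ¬s, 1   [¬∨-rule on 15]
17. ¬r, 1   [¬∨-rule on 15]
18. p, 0   [¬∧-rule on 14 (branches; this branch)]
Accessibility: 0R0, 0R1, 1R0, 1R1
Branch closes: p and ¬p both at 0.
(One branch shown.) All branches close.

Unsatisfiable (every branch closes)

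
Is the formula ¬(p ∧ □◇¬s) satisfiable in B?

Satisfiable

1. ¬(p ∧ □◇¬s), 0
2. ¬□◇¬s, 0
3. ¬◇¬s, 1
4. s, 0
5. s, 1
Accessibility: 0R0, 0R1, 1R0, 1R1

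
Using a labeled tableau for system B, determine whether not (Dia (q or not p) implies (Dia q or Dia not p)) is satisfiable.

1. not (Dia (q or not p) implies (Dia q or Dia not p)), w0
2. Dia (q or not p), w0
3. not (Dia q or Dia not p), w0
4. not Dia q, w0
5. not Dia not p, w0
6. not q, w0
7. p, w0
8. q or not p, w1
9. not q, w1
10. p, w1
11. not p, w1
Accessibility: w0Rw0, w0Rw1, w1Rw0, w1Rw1
Branch closes: p and not p both at w1.
All branches of the tableau close; one closing branch shown above.

Unsatisfiable (every branch closes)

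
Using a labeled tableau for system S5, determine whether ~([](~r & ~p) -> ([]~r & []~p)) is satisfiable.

Unsatisfiable

1. ~([](~r & ~p) -> ([]~r & []~p)), w0
2. [](~r & ~p), w0
3. ~([]~r & []~p), w0
4. ~r & ~p, w0
5. ~r, w0
6. ~p, w0
7. ~[]~p, w0
8. p, w1
9. ~r & ~p, w1
10. ~r, w1
11. ~p, w1
Accessibility: w0Rw0, w0Rw1, w1Rw0, w1Rw1
Branch closes: p and ~p both at w1.
(One branch shown.) All branches close.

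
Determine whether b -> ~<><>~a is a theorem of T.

Not valid

Tableau for the negation ~(b -> ~<><>~a):
1. ~(b -> ~<><>~a), w0
2. b, w0
3. <><>~a, w0
4. <>~a, w1
5. ~a, w2
Accessibility: w0Rw0, w0Rw1, w1Rw1, w1Rw2, w2Rw2
The negation has an open branch (countermodel exists).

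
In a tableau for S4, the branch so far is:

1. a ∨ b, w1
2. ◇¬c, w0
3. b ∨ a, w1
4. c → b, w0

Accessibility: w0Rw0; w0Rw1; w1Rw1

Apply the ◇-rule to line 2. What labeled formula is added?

a fresh world w2 with w0Rw2, and ¬c at w2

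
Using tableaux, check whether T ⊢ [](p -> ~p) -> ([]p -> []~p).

Valid in T

Tableau for the negation ~([](p -> ~p) -> ([]p -> []~p)):
1. ~([](p -> ~p) -> ([]p -> []~p)), 0
2. [](p -> ~p), 0
3. ~([]p -> []~p), 0
4. []p, 0
5. ~[]~p, 0
6. p -> ~p, 0
7. p, 0
8. ~p, 0
Accessibility: 0R0
Branch closes: p and ~p both at 0.
All branches of the negation close; one closing branch shown above.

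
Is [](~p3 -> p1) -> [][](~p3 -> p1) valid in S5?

Tableau for the negation ~([](~p3 -> p1) -> [][](~p3 -> p1)):
1. ~([](~p3 -> p1) -> [][](~p3 -> p1)), w0
2. [](~p3 -> p1), w0   [~->-rule on 1]
3. ~[][](~p3 -> p1), w0   [~->-rule on 1]
4. ~p3 -> p1, w0   [[]-rule on 2 via w0Rw0]
5. p1, w0   [->-rule on 4 (branches; this branch)]
6. ~[](~p3 -> p1), w1   [~[]-rule on 3: fresh world w1, w0Rw1]
7. ~p3 -> p1, w1   [[]-rule on 2 via w0Rw1]
8. p1, w1   [->-rule on 7 (branches; this branch)]
9. ~(~p3 -> p1), w2   [~[]-rule on 6: fresh world w2, w1Rw2]
10. ~p3, w2   [~->-rule on 9]
11. ~p1, w2   [~->-rule on 9]
12. ~p3 -> p1, w2   [[]-rule on 2 via w0Rw2]
13. p1, w2   [->-rule on 12 (branches; this branch)]
Accessibility: w0Rw0, w0Rw1, w0Rw2, w1Rw0, w1Rw1, w1Rw2, w2Rw0, w2Rw1, w2Rw2
Branch closes: p1 and ~p1 both at w2.
All branches of the negation close; one closing branch shown above.

Valid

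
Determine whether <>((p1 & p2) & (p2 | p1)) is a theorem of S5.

Invalid (countermodel exists)

Tableau for the negation ~<>((p1 & p2) & (p2 | p1)):
1. ~<>((p1 & p2) & (p2 | p1)), 0
2. ~((p1 & p2) & (p2 | p1)), 0
3. ~(p2 | p1), 0
4. ~p2, 0
5. ~p1, 0
Accessibility: 0R0
The negation has an open branch (countermodel exists).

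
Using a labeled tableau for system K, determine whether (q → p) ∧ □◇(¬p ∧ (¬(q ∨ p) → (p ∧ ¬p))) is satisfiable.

Satisfiable

1. (q → p) ∧ □◇(¬p ∧ (¬(q ∨ p) → (p ∧ ¬p))), w0
2. q → p, w0
3. □◇(¬p ∧ (¬(q ∨ p) → (p ∧ ¬p))), w0
4. p, w0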